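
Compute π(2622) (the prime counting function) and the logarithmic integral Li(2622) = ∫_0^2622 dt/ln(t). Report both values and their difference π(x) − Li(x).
π(2622) = 381;  Li(2622) ≈ 395.15;  π(x) − Li(x) ≈ -14.15.

Direct count of primes ≤ 2622 gives π(2622) = 381. Numerical evaluation of the logarithmic integral gives Li(2622) ≈ 395.15. The difference π(x) − Li(x) ≈ -14.15 is typically negative for small/moderate x (Li(x) overestimates), though Littlewood's theorem shows this sign changes infinitely often.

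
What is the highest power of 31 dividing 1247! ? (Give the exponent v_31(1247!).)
v_31(1247!) = 41

Legendre's formula: v_p(n!) = Σ_{k ≥ 1} ⌊n / p^k⌋. For p = 31, n = 1247, the terms are:
  ⌊1247/31^1⌋ = ⌊1247/31⌋ = 40
  ⌊1247/31^2⌋ = ⌊1247/961⌋ = 1
(the next term ⌊1247/31^3⌋ = 0, terminating the sum). Summing: v_31(1247!) = 40 + 1 = 41.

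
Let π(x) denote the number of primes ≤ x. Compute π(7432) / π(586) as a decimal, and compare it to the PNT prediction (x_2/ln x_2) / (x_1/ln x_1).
π(7432)/π(586) = 941/106 ≈ 8.8774;  PNT prediction ≈ 9.0682.

π(586) = 106 and π(7432) = 941, so π(7432)/π(586) ≈ 8.8774. The PNT-predicted ratio is (7432/ln(7432)) / (586/ln(586)) ≈ 9.0682. The two agree to within a few percent, as expected.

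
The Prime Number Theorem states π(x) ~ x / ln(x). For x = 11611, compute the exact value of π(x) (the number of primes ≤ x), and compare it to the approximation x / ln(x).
π(11611) = 1396;  x/ln(x) ≈ 1240.53;  relative error ≈ 11.14%.

Directly count primes up to 11611: π(11611) = 1396. The PNT approximation gives 11611/ln(11611) ≈ 11611/9.35971 ≈ 1240.53. Relative error (π(x) − x/ln(x)) / π(x) ≈ 11.14%; the approximation is known to undercount slightly (Li(x) is a better estimate).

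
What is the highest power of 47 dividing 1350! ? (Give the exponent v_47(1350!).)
v_47(1350!) = 28

Legendre's formula: v_p(n!) = Σ_{k ≥ 1} ⌊n / p^k⌋. For p = 47, n = 1350, the terms are:
  ⌊1350/47^1⌋ = ⌊1350/47⌋ = 28
(the next term ⌊1350/47^2⌋ = 0, terminating the sum). Summing: v_47(1350!) = 28 = 28.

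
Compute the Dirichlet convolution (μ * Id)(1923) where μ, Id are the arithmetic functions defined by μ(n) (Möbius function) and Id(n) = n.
(μ * Id)(1923) = 1280

Divisors of 1923: [1, 3, 641, 1923]. For each d | 1923:
  d = 1: μ(1) · Id(1923/1) = 1 · 1923 = 1923
  d = 3: μ(3) · Id(1923/3) = -1 · 641 = -641
  d = 641: μ(641) · Id(1923/641) = -1 · 3 = -3
  d = 1923: μ(1923) · Id(1923/1923) = 1 · 1 = 1
Summing: (μ * Id)(1923) = 1923 + -641 + -3 + 1 = 1280.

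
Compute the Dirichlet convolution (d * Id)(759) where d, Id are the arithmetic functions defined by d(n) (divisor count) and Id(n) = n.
(d * Id)(759) = 1625

Divisors of 759: [1, 3, 11, 23, 33, 69, 253, 759]. For each d | 759:
  d = 1: d(1) · Id(759/1) = 1 · 759 = 759
  d = 3: d(3) · Id(759/3) = 2 · 253 = 506
  d = 11: d(11) · Id(759/11) = 2 · 69 = 138
  d = 23: d(23) · Id(759/23) = 2 · 33 = 66
  d = 33: d(33) · Id(759/33) = 4 · 23 = 92
  d = 69: d(69) · Id(759/69) = 4 · 11 = 44
  d = 253: d(253) · Id(759/253) = 4 · 3 = 12
  d = 759: d(759) · Id(759/759) = 8 · 1 = 8
Summing: (d * Id)(759) = 759 + 506 + 138 + 66 + 92 + 44 + 12 + 8 = 1625.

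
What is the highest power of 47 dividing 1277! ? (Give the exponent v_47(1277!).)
v_47(1277!) = 27

Legendre's formula: v_p(n!) = Σ_{k ≥ 1} ⌊n / p^k⌋. For p = 47, n = 1277, the terms are:
  ⌊1277/47^1⌋ = ⌊1277/47⌋ = 27
(the next term ⌊1277/47^2⌋ = 0, terminating the sum). Summing: v_47(1277!) = 27 = 27.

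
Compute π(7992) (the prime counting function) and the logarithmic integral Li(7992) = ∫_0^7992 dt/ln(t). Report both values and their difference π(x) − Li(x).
π(7992) = 1006;  Li(7992) ≈ 1025.53;  π(x) − Li(x) ≈ -19.53.

Direct count of primes ≤ 7992 gives π(7992) = 1006. Numerical evaluation of the logarithmic integral gives Li(7992) ≈ 1025.53. The difference π(x) − Li(x) ≈ -19.53 is typically negative for small/moderate x (Li(x) overestimates), though Littlewood's theorem shows this sign changes infinitely often.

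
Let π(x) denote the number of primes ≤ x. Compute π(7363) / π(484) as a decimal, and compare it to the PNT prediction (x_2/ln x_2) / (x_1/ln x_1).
π(7363)/π(484) = 937/92 ≈ 10.1848;  PNT prediction ≈ 10.5621.

π(484) = 92 and π(7363) = 937, so π(7363)/π(484) ≈ 10.1848. The PNT-predicted ratio is (7363/ln(7363)) / (484/ln(484)) ≈ 10.5621. The two agree to within a few percent, as expected.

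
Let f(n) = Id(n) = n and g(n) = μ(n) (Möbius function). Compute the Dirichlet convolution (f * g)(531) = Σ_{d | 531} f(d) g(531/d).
(Id * μ)(531) = 348

Divisors of 531: [1, 3, 9, 59, 177, 531]. For each d | 531:
  d = 1: Id(1) · μ(531/1) = 1 · 0 = 0
  d = 3: Id(3) · μ(531/3) = 3 · 1 = 3
  d = 9: Id(9) · μ(531/9) = 9 · -1 = -9
  d = 59: Id(59) · μ(531/59) = 59 · 0 = 0
  d = 177: Id(177) · μ(531/177) = 177 · -1 = -177
  d = 531: Id(531) · μ(531/531) = 531 · 1 = 531
Summing: (Id * μ)(531) = 0 + 3 + -9 + 0 + -177 + 531 = 348.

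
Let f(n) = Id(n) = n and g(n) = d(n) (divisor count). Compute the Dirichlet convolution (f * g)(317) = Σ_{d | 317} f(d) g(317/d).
(Id * d)(317) = 319

Divisors of 317: [1, 317]. For each d | 317:
  d = 1: Id(1) · d(317/1) = 1 · 2 = 2
  d = 317: Id(317) · d(317/317) = 317 · 1 = 317
Summing: (Id * d)(317) = 2 + 317 = 319.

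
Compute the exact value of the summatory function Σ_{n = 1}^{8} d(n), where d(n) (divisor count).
Σ_{n ≤ 8} d(n) = 20

Compute d(n) for each 1 ≤ n ≤ 8: d(1) = 1, d(2) = 2, d(3) = 2, d(4) = 3, d(5) = 2, d(6) = 4, d(7) = 2, d(8) = 4. Summing all 8 values: 20. (Dirichlet's divisor formula: Σ_{n ≤ x} d(n) = x ln(x) + (2γ − 1) x + O(√x). For x = 8, the asymptotic estimate is ≈ 17.87.)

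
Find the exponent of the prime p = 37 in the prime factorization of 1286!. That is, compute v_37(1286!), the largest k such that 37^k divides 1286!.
v_37(1286!) = 34

Legendre's formula: v_p(n!) = Σ_{k ≥ 1} ⌊n / p^k⌋. For p = 37, n = 1286, the terms are:
  ⌊1286/37^1⌋ = ⌊1286/37⌋ = 34
(the next term ⌊1286/37^2⌋ = 0, terminating the sum). Summing: v_37(1286!) = 34 = 34.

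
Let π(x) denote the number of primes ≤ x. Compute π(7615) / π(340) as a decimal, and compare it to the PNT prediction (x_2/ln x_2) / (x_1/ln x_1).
π(7615)/π(340) = 967/68 ≈ 14.2206;  PNT prediction ≈ 14.6065.

π(340) = 68 and π(7615) = 967, so π(7615)/π(340) ≈ 14.2206. The PNT-predicted ratio is (7615/ln(7615)) / (340/ln(340)) ≈ 14.6065. The two agree to within a few percent, as expected.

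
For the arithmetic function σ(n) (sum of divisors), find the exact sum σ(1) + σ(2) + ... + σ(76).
Σ_{n ≤ 76} σ(n) = 4784

Compute σ(n) for each 1 ≤ n ≤ 76: σ(1) = 1, σ(2) = 3, σ(3) = 4, σ(4) = 7, σ(5) = 6, σ(6) = 12, σ(7) = 8, σ(8) = 15, σ(9) = 13, σ(10) = 18, σ(11) = 12, σ(12) = 28, σ(13) = 14, σ(14) = 24, σ(15) = 24, σ(16) = 31, σ(17) = 18, σ(18) = 39, σ(19) = 20, σ(20) = 42, σ(21) = 32, σ(22) = 36, σ(23) = 24, σ(24) = 60, σ(25) = 31, σ(26) = 42, σ(27) = 40, σ(28) = 56, σ(29) = 30, σ(30) = 72, σ(31) = 32, σ(32) = 63, σ(33) = 48, σ(34) = 54, σ(35) = 48, σ(36) = 91, σ(37) = 38, σ(38) = 60, σ(39) = 56, σ(40) = 90, σ(41) = 42, σ(42) = 96, σ(43) = 44, σ(44) = 84, σ(45) = 78, σ(46) = 72, σ(47) = 48, σ(48) = 124, σ(49) = 57, σ(50) = 93, σ(51) = 72, σ(52) = 98, σ(53) = 54, σ(54) = 120, σ(55) = 72, σ(56) = 120, σ(57) = 80, σ(58) = 90, σ(59) = 60, σ(60) = 168, σ(61) = 62, σ(62) = 96, σ(63) = 104, σ(64) = 127, σ(65) = 84, σ(66) = 144, σ(67) = 68, σ(68) = 126, σ(69) = 96, σ(70) = 144, σ(71) = 72, σ(72) = 195, σ(73) = 74, σ(74) = 114, σ(75) = 124, σ(76) = 140. Summing all 76 values: 4784. (Average order: Σ_{n ≤ x} σ(n) ~ (π²/12) x². For x = 76, (π²/12)·76² ≈ 4750.57.)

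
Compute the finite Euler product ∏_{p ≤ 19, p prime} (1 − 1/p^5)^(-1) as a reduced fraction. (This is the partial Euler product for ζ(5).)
∏ = 995488417328655275157507375/960036697434231116505428608

The primes p ≤ 19 are [2, 3, 5, 7, 11, 13, 17, 19]. For each prime, (1 − 1/p^5)^(-1) = p^5 / (p^5 − 1). The product is (1 − 1/2^5)^(-1), (1 − 1/3^5)^(-1), (1 − 1/5^5)^(-1), (1 − 1/7^5)^(-1), (1 − 1/11^5)^(-1), (1 − 1/13^5)^(-1), (1 − 1/17^5)^(-1), (1 − 1/19^5)^(-1) = ∏ p^5 / (p^5 − 1) = 995488417328655275157507375/960036697434231116505428608.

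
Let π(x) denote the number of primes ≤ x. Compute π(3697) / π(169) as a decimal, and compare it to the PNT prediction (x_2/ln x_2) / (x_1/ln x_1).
π(3697)/π(169) = 516/39 ≈ 13.2308;  PNT prediction ≈ 13.6600.

π(169) = 39 and π(3697) = 516, so π(3697)/π(169) ≈ 13.2308. The PNT-predicted ratio is (3697/ln(3697)) / (169/ln(169)) ≈ 13.6600. The two agree to within a few percent, as expected.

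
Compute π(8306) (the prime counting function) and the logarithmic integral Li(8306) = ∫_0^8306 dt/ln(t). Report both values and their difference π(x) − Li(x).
π(8306) = 1042;  Li(8306) ≈ 1060.39;  π(x) − Li(x) ≈ -18.39.

Direct count of primes ≤ 8306 gives π(8306) = 1042. Numerical evaluation of the logarithmic integral gives Li(8306) ≈ 1060.39. The difference π(x) − Li(x) ≈ -18.39 is typically negative for small/moderate x (Li(x) overestimates), though Littlewood's theorem shows this sign changes infinitely often.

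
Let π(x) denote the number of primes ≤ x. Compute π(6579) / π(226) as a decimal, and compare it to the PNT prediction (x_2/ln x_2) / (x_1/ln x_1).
π(6579)/π(226) = 851/48 ≈ 17.7292;  PNT prediction ≈ 17.9483.

π(226) = 48 and π(6579) = 851, so π(6579)/π(226) ≈ 17.7292. The PNT-predicted ratio is (6579/ln(6579)) / (226/ln(226)) ≈ 17.9483. The two agree to within a few percent, as expected.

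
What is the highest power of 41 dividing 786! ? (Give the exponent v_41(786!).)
v_41(786!) = 19

Legendre's formula: v_p(n!) = Σ_{k ≥ 1} ⌊n / p^k⌋. For p = 41, n = 786, the terms are:
  ⌊786/41^1⌋ = ⌊786/41⌋ = 19
(the next term ⌊786/41^2⌋ = 0, terminating the sum). Summing: v_41(786!) = 19 = 19.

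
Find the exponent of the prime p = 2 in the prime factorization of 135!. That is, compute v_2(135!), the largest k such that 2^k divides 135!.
v_2(135!) = 131

Legendre's formula: v_p(n!) = Σ_{k ≥ 1} ⌊n / p^k⌋. For p = 2, n = 135, the terms are:
  ⌊135/2^1⌋ = ⌊135/2⌋ = 67
  ⌊135/2^2⌋ = ⌊135/4⌋ = 33
  ⌊135/2^3⌋ = ⌊135/8⌋ = 16
  ⌊135/2^4⌋ = ⌊135/16⌋ = 8
  ⌊135/2^5⌋ = ⌊135/32⌋ = 4
  ⌊135/2^6⌋ = ⌊135/64⌋ = 2
  ⌊135/2^7⌋ = ⌊135/128⌋ = 1
(the next term ⌊135/2^8⌋ = 0, terminating the sum). Summing: v_2(135!) = 67 + 33 + 16 + 8 + 4 + 2 + 1 = 131.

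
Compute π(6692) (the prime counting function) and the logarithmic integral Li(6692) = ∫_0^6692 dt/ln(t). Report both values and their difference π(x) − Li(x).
π(6692) = 863;  Li(6692) ≈ 879.45;  π(x) − Li(x) ≈ -16.45.

Direct count of primes ≤ 6692 gives π(6692) = 863. Numerical evaluation of the logarithmic integral gives Li(6692) ≈ 879.45. The difference π(x) − Li(x) ≈ -16.45 is typically negative for small/moderate x (Li(x) overestimates), though Littlewood's theorem shows this sign changes infinitely often.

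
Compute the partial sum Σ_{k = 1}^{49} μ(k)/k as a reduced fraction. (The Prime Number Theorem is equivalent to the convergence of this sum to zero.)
Σ μ(k)/k = -12611493192339623/614889782588491410

Values of μ(k) for 1 ≤ k ≤ 49: μ(1) = 1, μ(2) = -1, μ(3) = -1, μ(5) = -1, μ(6) = 1, μ(7) = -1, μ(10) = 1, μ(11) = -1, μ(13) = -1, μ(14) = 1, μ(15) = 1, μ(17) = -1, μ(19) = -1, μ(21) = 1, μ(22) = 1, μ(23) = -1, μ(26) = 1, μ(29) = -1, μ(30) = -1, μ(31) = -1, μ(33) = 1, μ(34) = 1, μ(35) = 1, μ(37) = -1, μ(38) = 1, μ(39) = 1, μ(41) = -1, μ(42) = -1, μ(43) = -1, μ(46) = 1, μ(47) = -1, with μ = 0 on non-squarefree integers. Summing μ(k)/k for k where μ(k) ≠ 0 gives -12611493192339623/614889782588491410 ≈ -0.0205. (PNT ⟺ this sum → 0 as n → ∞.)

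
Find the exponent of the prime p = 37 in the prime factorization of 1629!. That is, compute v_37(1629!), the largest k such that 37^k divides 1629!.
v_37(1629!) = 45

Legendre's formula: v_p(n!) = Σ_{k ≥ 1} ⌊n / p^k⌋. For p = 37, n = 1629, the terms are:
  ⌊1629/37^1⌋ = ⌊1629/37⌋ = 44
  ⌊1629/37^2⌋ = ⌊1629/1369⌋ = 1
(the next term ⌊1629/37^3⌋ = 0, terminating the sum). Summing: v_37(1629!) = 44 + 1 = 45.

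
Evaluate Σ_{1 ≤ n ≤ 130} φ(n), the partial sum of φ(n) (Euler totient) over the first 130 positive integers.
Σ_{n ≤ 130} φ(n) = 5154

Compute φ(n) for each 1 ≤ n ≤ 130: φ(1) = 1, φ(2) = 1, φ(3) = 2, φ(4) = 2, φ(5) = 4, φ(6) = 2, φ(7) = 6, φ(8) = 4, φ(9) = 6, φ(10) = 4, φ(11) = 10, φ(12) = 4, φ(13) = 12, φ(14) = 6, φ(15) = 8, φ(16) = 8, φ(17) = 16, φ(18) = 6, φ(19) = 18, φ(20) = 8, φ(21) = 12, φ(22) = 10, φ(23) = 22, φ(24) = 8, φ(25) = 20, φ(26) = 12, φ(27) = 18, φ(28) = 12, φ(29) = 28, φ(30) = 8, φ(31) = 30, φ(32) = 16, φ(33) = 20, φ(34) = 16, φ(35) = 24, φ(36) = 12, φ(37) = 36, φ(38) = 18, φ(39) = 24, φ(40) = 16, φ(41) = 40, φ(42) = 12, φ(43) = 42, φ(44) = 20, φ(45) = 24, φ(46) = 22, φ(47) = 46, φ(48) = 16, φ(49) = 42, φ(50) = 20, φ(51) = 32, φ(52) = 24, φ(53) = 52, φ(54) = 18, φ(55) = 40, φ(56) = 24, φ(57) = 36, φ(58) = 28, φ(59) = 58, φ(60) = 16, φ(61) = 60, φ(62) = 30, φ(63) = 36, φ(64) = 32, φ(65) = 48, φ(66) = 20, φ(67) = 66, φ(68) = 32, φ(69) = 44, φ(70) = 24, φ(71) = 70, φ(72) = 24, φ(73) = 72, φ(74) = 36, φ(75) = 40, φ(76) = 36, φ(77) = 60, φ(78) = 24, φ(79) = 78, φ(80) = 32, φ(81) = 54, φ(82) = 40, φ(83) = 82, φ(84) = 24, φ(85) = 64, φ(86) = 42, φ(87) = 56, φ(88) = 40, φ(89) = 88, φ(90) = 24, φ(91) = 72, φ(92) = 44, φ(93) = 60, φ(94) = 46, φ(95) = 72, φ(96) = 32, φ(97) = 96, φ(98) = 42, φ(99) = 60, φ(100) = 40, φ(101) = 100, φ(102) = 32, φ(103) = 102, φ(104) = 48, φ(105) = 48, φ(106) = 52, φ(107) = 106, φ(108) = 36, φ(109) = 108, φ(110) = 40, φ(111) = 72, φ(112) = 48, φ(113) = 112, φ(114) = 36, φ(115) = 88, φ(116) = 56, φ(117) = 72, φ(118) = 58, φ(119) = 96, φ(120) = 32, φ(121) = 110, φ(122) = 60, φ(123) = 80, φ(124) = 60, φ(125) = 100, φ(126) = 36, φ(127) = 126, φ(128) = 64, φ(129) = 84, φ(130) = 48. Summing all 130 values: 5154. (Average order: Σ_{n ≤ x} φ(n) ~ (3/π²) x². For x = 130, (3/π²)·130² ≈ 5136.98.)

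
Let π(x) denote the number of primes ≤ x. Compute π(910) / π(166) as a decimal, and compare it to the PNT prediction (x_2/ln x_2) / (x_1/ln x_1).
π(910)/π(166) = 155/38 ≈ 4.0789;  PNT prediction ≈ 4.1130.

π(166) = 38 and π(910) = 155, so π(910)/π(166) ≈ 4.0789. The PNT-predicted ratio is (910/ln(910)) / (166/ln(166)) ≈ 4.1130. The two agree to within a few percent, as expected.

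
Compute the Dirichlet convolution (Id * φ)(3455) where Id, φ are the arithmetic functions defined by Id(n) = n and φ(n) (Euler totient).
(Id * φ)(3455) = 12429

Divisors of 3455: [1, 5, 691, 3455]. For each d | 3455:
  d = 1: Id(1) · φ(3455/1) = 1 · 2760 = 2760
  d = 5: Id(5) · φ(3455/5) = 5 · 690 = 3450
  d = 691: Id(691) · φ(3455/691) = 691 · 4 = 2764
  d = 3455: Id(3455) · φ(3455/3455) = 3455 · 1 = 3455
Summing: (Id * φ)(3455) = 2760 + 3450 + 2764 + 3455 = 12429.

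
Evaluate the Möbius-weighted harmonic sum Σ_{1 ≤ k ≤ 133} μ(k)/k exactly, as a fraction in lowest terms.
Σ μ(k)/k = -328286069145432606104772534998723752556837640821/525896479052627740771371797072411912900610967452630

Values of μ(k) for 1 ≤ k ≤ 133: μ(1) = 1, μ(2) = -1, μ(3) = -1, μ(5) = -1, μ(6) = 1, μ(7) = -1, μ(10) = 1, μ(11) = -1, μ(13) = -1, μ(14) = 1, μ(15) = 1, μ(17) = -1, μ(19) = -1, μ(21) = 1, μ(22) = 1, μ(23) = -1, μ(26) = 1, μ(29) = -1, μ(30) = -1, μ(31) = -1, μ(33) = 1, μ(34) = 1, μ(35) = 1, μ(37) = -1, μ(38) = 1, μ(39) = 1, μ(41) = -1, μ(42) = -1, μ(43) = -1, μ(46) = 1, μ(47) = -1, μ(51) = 1, μ(53) = -1, μ(55) = 1, μ(57) = 1, μ(58) = 1, μ(59) = -1, μ(61) = -1, μ(62) = 1, μ(65) = 1, μ(66) = -1, μ(67) = -1, μ(69) = 1, μ(70) = -1, μ(71) = -1, μ(73) = -1, μ(74) = 1, μ(77) = 1, μ(78) = -1, μ(79) = -1, μ(82) = 1, μ(83) = -1, μ(85) = 1, μ(86) = 1, μ(87) = 1, μ(89) = -1, μ(91) = 1, μ(93) = 1, μ(94) = 1, μ(95) = 1, μ(97) = -1, μ(101) = -1, μ(102) = -1, μ(103) = -1, μ(105) = -1, μ(106) = 1, μ(107) = -1, μ(109) = -1, μ(110) = -1, μ(111) = 1, μ(113) = -1, μ(114) = -1, μ(115) = 1, μ(118) = 1, μ(119) = 1, μ(122) = 1, μ(123) = 1, μ(127) = -1, μ(129) = 1, μ(130) = -1, μ(131) = -1, μ(133) = 1, with μ = 0 on non-squarefree integers. Summing μ(k)/k for k where μ(k) ≠ 0 gives -328286069145432606104772534998723752556837640821/525896479052627740771371797072411912900610967452630 ≈ -0.0006. (PNT ⟺ this sum → 0 as n → ∞.)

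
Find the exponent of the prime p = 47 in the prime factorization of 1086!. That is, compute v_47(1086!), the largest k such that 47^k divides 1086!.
v_47(1086!) = 23

Legendre's formula: v_p(n!) = Σ_{k ≥ 1} ⌊n / p^k⌋. For p = 47, n = 1086, the terms are:
  ⌊1086/47^1⌋ = ⌊1086/47⌋ = 23
(the next term ⌊1086/47^2⌋ = 0, terminating the sum). Summing: v_47(1086!) = 23 = 23.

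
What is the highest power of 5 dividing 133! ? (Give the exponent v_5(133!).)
v_5(133!) = 32

Legendre's formula: v_p(n!) = Σ_{k ≥ 1} ⌊n / p^k⌋. For p = 5, n = 133, the terms are:
  ⌊133/5^1⌋ = ⌊133/5⌋ = 26
  ⌊133/5^2⌋ = ⌊133/25⌋ = 5
  ⌊133/5^3⌋ = ⌊133/125⌋ = 1
(the next term ⌊133/5^4⌋ = 0, terminating the sum). Summing: v_5(133!) = 26 + 5 + 1 = 32.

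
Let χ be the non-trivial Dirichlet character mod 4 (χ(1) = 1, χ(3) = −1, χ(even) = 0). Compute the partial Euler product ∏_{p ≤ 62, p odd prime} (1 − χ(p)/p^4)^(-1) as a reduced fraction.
∏ = 81934214988902113115031508050672702841756592198516788686922065253543/82850154482442028729801746725895742819441886414557775886809038848000

The odd primes p ≤ 62 are [3, 5, 7, 11, 13, 17, 19, 23, 29, 31, 37, 41, 43, 47, 53, 59, 61]. For each, χ(p) = 1 if p ≡ 1 mod 4, χ(p) = −1 if p ≡ 3 mod 4. Taking (1 − χ(p)/p^4)^(-1) = p^4/(p^4 − χ(p)): (1 − (-1)/3^4)^(-1) · (1 − (1)/5^4)^(-1) · (1 − (-1)/7^4)^(-1) · (1 − (-1)/11^4)^(-1) · (1 − (1)/13^4)^(-1) · (1 − (1)/17^4)^(-1) · (1 − (-1)/19^4)^(-1) · (1 − (-1)/23^4)^(-1) · (1 − (1)/29^4)^(-1) · (1 − (-1)/31^4)^(-1) · (1 − (1)/37^4)^(-1) · (1 − (1)/41^4)^(-1) · (1 − (-1)/43^4)^(-1) · (1 − (-1)/47^4)^(-1) · (1 − (1)/53^4)^(-1) · (1 − (-1)/59^4)^(-1) · (1 − (1)/61^4)^(-1) = 81934214988902113115031508050672702841756592198516788686922065253543/82850154482442028729801746725895742819441886414557775886809038848000.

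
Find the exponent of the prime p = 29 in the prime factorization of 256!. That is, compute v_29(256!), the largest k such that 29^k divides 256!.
v_29(256!) = 8

Legendre's formula: v_p(n!) = Σ_{k ≥ 1} ⌊n / p^k⌋. For p = 29, n = 256, the terms are:
  ⌊256/29^1⌋ = ⌊256/29⌋ = 8
(the next term ⌊256/29^2⌋ = 0, terminating the sum). Summing: v_29(256!) = 8 = 8.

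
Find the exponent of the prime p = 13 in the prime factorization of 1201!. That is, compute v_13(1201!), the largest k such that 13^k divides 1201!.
v_13(1201!) = 99

Legendre's formula: v_p(n!) = Σ_{k ≥ 1} ⌊n / p^k⌋. For p = 13, n = 1201, the terms are:
  ⌊1201/13^1⌋ = ⌊1201/13⌋ = 92
  ⌊1201/13^2⌋ = ⌊1201/169⌋ = 7
(the next term ⌊1201/13^3⌋ = 0, terminating the sum). Summing: v_13(1201!) = 92 + 7 = 99.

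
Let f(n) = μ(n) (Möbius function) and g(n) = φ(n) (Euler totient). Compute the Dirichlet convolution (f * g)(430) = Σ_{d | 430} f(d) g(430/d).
(μ * φ)(430) = 0

Divisors of 430: [1, 2, 5, 10, 43, 86, 215, 430]. For each d | 430:
  d = 1: μ(1) · φ(430/1) = 1 · 168 = 168
  d = 2: μ(2) · φ(430/2) = -1 · 168 = -168
  d = 5: μ(5) · φ(430/5) = -1 · 42 = -42
  d = 10: μ(10) · φ(430/10) = 1 · 42 = 42
  d = 43: μ(43) · φ(430/43) = -1 · 4 = -4
  d = 86: μ(86) · φ(430/86) = 1 · 4 = 4
  d = 215: μ(215) · φ(430/215) = 1 · 1 = 1
  d = 430: μ(430) · φ(430/430) = -1 · 1 = -1
Summing: (μ * φ)(430) = 168 + -168 + -42 + 42 + -4 + 4 + 1 + -1 = 0.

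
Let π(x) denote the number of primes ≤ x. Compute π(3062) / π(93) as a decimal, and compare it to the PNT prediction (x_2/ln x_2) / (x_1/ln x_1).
π(3062)/π(93) = 438/24 ≈ 18.2500;  PNT prediction ≈ 18.5920.

π(93) = 24 and π(3062) = 438, so π(3062)/π(93) ≈ 18.2500. The PNT-predicted ratio is (3062/ln(3062)) / (93/ln(93)) ≈ 18.5920. The two agree to within a few percent, as expected.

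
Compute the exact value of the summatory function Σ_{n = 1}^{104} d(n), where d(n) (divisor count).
Σ_{n ≤ 104} d(n) = 502

Compute d(n) for each 1 ≤ n ≤ 104: d(1) = 1, d(2) = 2, d(3) = 2, d(4) = 3, d(5) = 2, d(6) = 4, d(7) = 2, d(8) = 4, d(9) = 3, d(10) = 4, d(11) = 2, d(12) = 6, d(13) = 2, d(14) = 4, d(15) = 4, d(16) = 5, d(17) = 2, d(18) = 6, d(19) = 2, d(20) = 6, d(21) = 4, d(22) = 4, d(23) = 2, d(24) = 8, d(25) = 3, d(26) = 4, d(27) = 4, d(28) = 6, d(29) = 2, d(30) = 8, d(31) = 2, d(32) = 6, d(33) = 4, d(34) = 4, d(35) = 4, d(36) = 9, d(37) = 2, d(38) = 4, d(39) = 4, d(40) = 8, d(41) = 2, d(42) = 8, d(43) = 2, d(44) = 6, d(45) = 6, d(46) = 4, d(47) = 2, d(48) = 10, d(49) = 3, d(50) = 6, d(51) = 4, d(52) = 6, d(53) = 2, d(54) = 8, d(55) = 4, d(56) = 8, d(57) = 4, d(58) = 4, d(59) = 2, d(60) = 12, d(61) = 2, d(62) = 4, d(63) = 6, d(64) = 7, d(65) = 4, d(66) = 8, d(67) = 2, d(68) = 6, d(69) = 4, d(70) = 8, d(71) = 2, d(72) = 12, d(73) = 2, d(74) = 4, d(75) = 6, d(76) = 6, d(77) = 4, d(78) = 8, d(79) = 2, d(80) = 10, d(81) = 5, d(82) = 4, d(83) = 2, d(84) = 12, d(85) = 4, d(86) = 4, d(87) = 4, d(88) = 8, d(89) = 2, d(90) = 12, d(91) = 4, d(92) = 6, d(93) = 4, d(94) = 4, d(95) = 4, d(96) = 12, d(97) = 2, d(98) = 6, d(99) = 6, d(100) = 9, d(101) = 2, d(102) = 8, d(103) = 2, d(104) = 8. Summing all 104 values: 502. (Dirichlet's divisor formula: Σ_{n ≤ x} d(n) = x ln(x) + (2γ − 1) x + O(√x). For x = 104, the asymptotic estimate is ≈ 499.08.)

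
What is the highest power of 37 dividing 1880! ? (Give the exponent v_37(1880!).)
v_37(1880!) = 51

Legendre's formula: v_p(n!) = Σ_{k ≥ 1} ⌊n / p^k⌋. For p = 37, n = 1880, the terms are:
  ⌊1880/37^1⌋ = ⌊1880/37⌋ = 50
  ⌊1880/37^2⌋ = ⌊1880/1369⌋ = 1
(the next term ⌊1880/37^3⌋ = 0, terminating the sum). Summing: v_37(1880!) = 50 + 1 = 51.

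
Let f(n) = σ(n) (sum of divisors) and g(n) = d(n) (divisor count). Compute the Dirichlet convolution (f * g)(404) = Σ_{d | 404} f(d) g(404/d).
(σ * d)(404) = 1664

Divisors of 404: [1, 2, 4, 101, 202, 404]. For each d | 404:
  d = 1: σ(1) · d(404/1) = 1 · 6 = 6
  d = 2: σ(2) · d(404/2) = 3 · 4 = 12
  d = 4: σ(4) · d(404/4) = 7 · 2 = 14
  d = 101: σ(101) · d(404/101) = 102 · 3 = 306
  d = 202: σ(202) · d(404/202) = 306 · 2 = 612
  d = 404: σ(404) · d(404/404) = 714 · 1 = 714
Summing: (σ * d)(404) = 6 + 12 + 14 + 306 + 612 + 714 = 1664.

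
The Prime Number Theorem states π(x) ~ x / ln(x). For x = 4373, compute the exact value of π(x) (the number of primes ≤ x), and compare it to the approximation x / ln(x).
π(4373) = 597;  x/ln(x) ≈ 521.64;  relative error ≈ 12.62%.

Directly count primes up to 4373: π(4373) = 597. The PNT approximation gives 4373/ln(4373) ≈ 4373/8.38320 ≈ 521.64. Relative error (π(x) − x/ln(x)) / π(x) ≈ 12.62%; the approximation is known to undercount slightly (Li(x) is a better estimate).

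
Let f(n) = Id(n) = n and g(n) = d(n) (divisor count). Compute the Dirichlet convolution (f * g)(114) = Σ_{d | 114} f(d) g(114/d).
(Id * d)(114) = 420

Divisors of 114: [1, 2, 3, 6, 19, 38, 57, 114]. For each d | 114:
  d = 1: Id(1) · d(114/1) = 1 · 8 = 8
  d = 2: Id(2) · d(114/2) = 2 · 4 = 8
  d = 3: Id(3) · d(114/3) = 3 · 4 = 12
  d = 6: Id(6) · d(114/6) = 6 · 2 = 12
  d = 19: Id(19) · d(114/19) = 19 · 4 = 76
  d = 38: Id(38) · d(114/38) = 38 · 2 = 76
  d = 57: Id(57) · d(114/57) = 57 · 2 = 114
  d = 114: Id(114) · d(114/114) = 114 · 1 = 114
Summing: (Id * d)(114) = 8 + 8 + 12 + 12 + 76 + 76 + 114 + 114 = 420.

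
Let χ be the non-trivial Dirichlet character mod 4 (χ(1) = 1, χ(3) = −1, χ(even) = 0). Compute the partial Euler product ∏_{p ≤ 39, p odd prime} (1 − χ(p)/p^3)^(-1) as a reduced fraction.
∏ = 23039676015771696171729025/23777920687809392849977344

The odd primes p ≤ 39 are [3, 5, 7, 11, 13, 17, 19, 23, 29, 31, 37]. For each, χ(p) = 1 if p ≡ 1 mod 4, χ(p) = −1 if p ≡ 3 mod 4. Taking (1 − χ(p)/p^3)^(-1) = p^3/(p^3 − χ(p)): (1 − (-1)/3^3)^(-1) · (1 − (1)/5^3)^(-1) · (1 − (-1)/7^3)^(-1) · (1 − (-1)/11^3)^(-1) · (1 − (1)/13^3)^(-1) · (1 − (1)/17^3)^(-1) · (1 − (-1)/19^3)^(-1) · (1 − (-1)/23^3)^(-1) · (1 − (1)/29^3)^(-1) · (1 − (-1)/31^3)^(-1) · (1 − (1)/37^3)^(-1) = 23039676015771696171729025/23777920687809392849977344.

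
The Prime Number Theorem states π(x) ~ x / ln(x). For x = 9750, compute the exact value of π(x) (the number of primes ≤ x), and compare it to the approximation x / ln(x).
π(9750) = 1203;  x/ln(x) ≈ 1061.51;  relative error ≈ 11.76%.

Directly count primes up to 9750: π(9750) = 1203. The PNT approximation gives 9750/ln(9750) ≈ 9750/9.18502 ≈ 1061.51. Relative error (π(x) − x/ln(x)) / π(x) ≈ 11.76%; the approximation is known to undercount slightly (Li(x) is a better estimate).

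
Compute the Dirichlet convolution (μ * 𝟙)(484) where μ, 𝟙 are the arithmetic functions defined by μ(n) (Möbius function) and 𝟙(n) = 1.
(μ * 𝟙)(484) = 0

Divisors of 484: [1, 2, 4, 11, 22, 44, 121, 242, 484]. For each d | 484:
  d = 1: μ(1) · 𝟙(484/1) = 1 · 1 = 1
  d = 2: μ(2) · 𝟙(484/2) = -1 · 1 = -1
  d = 4: μ(4) · 𝟙(484/4) = 0 · 1 = 0
  d = 11: μ(11) · 𝟙(484/11) = -1 · 1 = -1
  d = 22: μ(22) · 𝟙(484/22) = 1 · 1 = 1
  d = 44: μ(44) · 𝟙(484/44) = 0 · 1 = 0
  d = 121: μ(121) · 𝟙(484/121) = 0 · 1 = 0
  d = 242: μ(242) · 𝟙(484/242) = 0 · 1 = 0
  d = 484: μ(484) · 𝟙(484/484) = 0 · 1 = 0
Summing: (μ * 𝟙)(484) = 1 + -1 + 0 + -1 + 1 + 0 + 0 + 0 + 0 = 0.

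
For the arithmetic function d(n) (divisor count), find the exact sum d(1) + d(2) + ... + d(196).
Σ_{n ≤ 196} d(n) = 1070

Compute d(n) for each 1 ≤ n ≤ 196: d(1) = 1, d(2) = 2, d(3) = 2, d(4) = 3, d(5) = 2, d(6) = 4, d(7) = 2, d(8) = 4, d(9) = 3, d(10) = 4, d(11) = 2, d(12) = 6, d(13) = 2, d(14) = 4, d(15) = 4, d(16) = 5, d(17) = 2, d(18) = 6, d(19) = 2, d(20) = 6, d(21) = 4, d(22) = 4, d(23) = 2, d(24) = 8, d(25) = 3, d(26) = 4, d(27) = 4, d(28) = 6, d(29) = 2, d(30) = 8, d(31) = 2, d(32) = 6, d(33) = 4, d(34) = 4, d(35) = 4, d(36) = 9, d(37) = 2, d(38) = 4, d(39) = 4, d(40) = 8, d(41) = 2, d(42) = 8, d(43) = 2, d(44) = 6, d(45) = 6, d(46) = 4, d(47) = 2, d(48) = 10, d(49) = 3, d(50) = 6, d(51) = 4, d(52) = 6, d(53) = 2, d(54) = 8, d(55) = 4, d(56) = 8, d(57) = 4, d(58) = 4, d(59) = 2, d(60) = 12, d(61) = 2, d(62) = 4, d(63) = 6, d(64) = 7, d(65) = 4, d(66) = 8, d(67) = 2, d(68) = 6, d(69) = 4, d(70) = 8, d(71) = 2, d(72) = 12, d(73) = 2, d(74) = 4, d(75) = 6, d(76) = 6, d(77) = 4, d(78) = 8, d(79) = 2, d(80) = 10, d(81) = 5, d(82) = 4, d(83) = 2, d(84) = 12, d(85) = 4, d(86) = 4, d(87) = 4, d(88) = 8, d(89) = 2, d(90) = 12, d(91) = 4, d(92) = 6, d(93) = 4, d(94) = 4, d(95) = 4, d(96) = 12, d(97) = 2, d(98) = 6, d(99) = 6, d(100) = 9, d(101) = 2, d(102) = 8, d(103) = 2, d(104) = 8, d(105) = 8, d(106) = 4, d(107) = 2, d(108) = 12, d(109) = 2, d(110) = 8, d(111) = 4, d(112) = 10, d(113) = 2, d(114) = 8, d(115) = 4, d(116) = 6, d(117) = 6, d(118) = 4, d(119) = 4, d(120) = 16, d(121) = 3, d(122) = 4, d(123) = 4, d(124) = 6, d(125) = 4, d(126) = 12, d(127) = 2, d(128) = 8, d(129) = 4, d(130) = 8, d(131) = 2, d(132) = 12, d(133) = 4, d(134) = 4, d(135) = 8, d(136) = 8, d(137) = 2, d(138) = 8, d(139) = 2, d(140) = 12, d(141) = 4, d(142) = 4, d(143) = 4, d(144) = 15, d(145) = 4, d(146) = 4, d(147) = 6, d(148) = 6, d(149) = 2, d(150) = 12, d(151) = 2, d(152) = 8, d(153) = 6, d(154) = 8, d(155) = 4, d(156) = 12, d(157) = 2, d(158) = 4, d(159) = 4, d(160) = 12, d(161) = 4, d(162) = 10, d(163) = 2, d(164) = 6, d(165) = 8, d(166) = 4, d(167) = 2, d(168) = 16, d(169) = 3, d(170) = 8, d(171) = 6, d(172) = 6, d(173) = 2, d(174) = 8, d(175) = 6, d(176) = 10, d(177) = 4, d(178) = 4, d(179) = 2, d(180) = 18, d(181) = 2, d(182) = 8, d(183) = 4, d(184) = 8, d(185) = 4, d(186) = 8, d(187) = 4, d(188) = 6, d(189) = 8, d(190) = 8, d(191) = 2, d(192) = 14, d(193) = 2, d(194) = 4, d(195) = 8, d(196) = 9. Summing all 196 values: 1070. (Dirichlet's divisor formula: Σ_{n ≤ x} d(n) = x ln(x) + (2γ − 1) x + O(√x). For x = 196, the asymptotic estimate is ≈ 1064.78.)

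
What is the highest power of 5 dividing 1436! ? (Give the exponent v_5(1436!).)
v_5(1436!) = 357

Legendre's formula: v_p(n!) = Σ_{k ≥ 1} ⌊n / p^k⌋. For p = 5, n = 1436, the terms are:
  ⌊1436/5^1⌋ = ⌊1436/5⌋ = 287
  ⌊1436/5^2⌋ = ⌊1436/25⌋ = 57
  ⌊1436/5^3⌋ = ⌊1436/125⌋ = 11
  ⌊1436/5^4⌋ = ⌊1436/625⌋ = 2
(the next term ⌊1436/5^5⌋ = 0, terminating the sum). Summing: v_5(1436!) = 287 + 57 + 11 + 2 = 357.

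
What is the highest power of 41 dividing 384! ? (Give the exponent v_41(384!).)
v_41(384!) = 9

Legendre's formula: v_p(n!) = Σ_{k ≥ 1} ⌊n / p^k⌋. For p = 41, n = 384, the terms are:
  ⌊384/41^1⌋ = ⌊384/41⌋ = 9
(the next term ⌊384/41^2⌋ = 0, terminating the sum). Summing: v_41(384!) = 9 = 9.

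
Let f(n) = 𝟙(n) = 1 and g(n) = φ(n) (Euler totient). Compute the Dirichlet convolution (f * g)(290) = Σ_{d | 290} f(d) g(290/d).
(𝟙 * φ)(290) = 290

Divisors of 290: [1, 2, 5, 10, 29, 58, 145, 290]. For each d | 290:
  d = 1: 𝟙(1) · φ(290/1) = 1 · 112 = 112
  d = 2: 𝟙(2) · φ(290/2) = 1 · 112 = 112
  d = 5: 𝟙(5) · φ(290/5) = 1 · 28 = 28
  d = 10: 𝟙(10) · φ(290/10) = 1 · 28 = 28
  d = 29: 𝟙(29) · φ(290/29) = 1 · 4 = 4
  d = 58: 𝟙(58) · φ(290/58) = 1 · 4 = 4
  d = 145: 𝟙(145) · φ(290/145) = 1 · 1 = 1
  d = 290: 𝟙(290) · φ(290/290) = 1 · 1 = 1
Summing: (𝟙 * φ)(290) = 112 + 112 + 28 + 28 + 4 + 4 + 1 + 1 = 290.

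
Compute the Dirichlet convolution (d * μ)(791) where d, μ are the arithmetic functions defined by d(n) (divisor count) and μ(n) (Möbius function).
(d * μ)(791) = 1

Divisors of 791: [1, 7, 113, 791]. For each d | 791:
  d = 1: d(1) · μ(791/1) = 1 · 1 = 1
  d = 7: d(7) · μ(791/7) = 2 · -1 = -2
  d = 113: d(113) · μ(791/113) = 2 · -1 = -2
  d = 791: d(791) · μ(791/791) = 4 · 1 = 4
Summing: (d * μ)(791) = 1 + -2 + -2 + 4 = 1.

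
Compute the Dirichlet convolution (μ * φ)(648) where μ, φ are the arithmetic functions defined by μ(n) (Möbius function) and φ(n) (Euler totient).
(μ * φ)(648) = 72

Divisors of 648: [1, 2, 3, 4, 6, 8, 9, 12, 18, 24, 27, 36, 54, 72, 81, 108, 162, 216, 324, 648]. For each d | 648:
  d = 1: μ(1) · φ(648/1) = 1 · 216 = 216
  d = 2: μ(2) · φ(648/2) = -1 · 108 = -108
  d = 3: μ(3) · φ(648/3) = -1 · 72 = -72
  d = 4: μ(4) · φ(648/4) = 0 · 54 = 0
  d = 6: μ(6) · φ(648/6) = 1 · 36 = 36
  d = 8: μ(8) · φ(648/8) = 0 · 54 = 0
  d = 9: μ(9) · φ(648/9) = 0 · 24 = 0
  d = 12: μ(12) · φ(648/12) = 0 · 18 = 0
  d = 18: μ(18) · φ(648/18) = 0 · 12 = 0
  d = 24: μ(24) · φ(648/24) = 0 · 18 = 0
  d = 27: μ(27) · φ(648/27) = 0 · 8 = 0
  d = 36: μ(36) · φ(648/36) = 0 · 6 = 0
  d = 54: μ(54) · φ(648/54) = 0 · 4 = 0
  d = 72: μ(72) · φ(648/72) = 0 · 6 = 0
  d = 81: μ(81) · φ(648/81) = 0 · 4 = 0
  d = 108: μ(108) · φ(648/108) = 0 · 2 = 0
  d = 162: μ(162) · φ(648/162) = 0 · 2 = 0
  d = 216: μ(216) · φ(648/216) = 0 · 2 = 0
  d = 324: μ(324) · φ(648/324) = 0 · 1 = 0
  d = 648: μ(648) · φ(648/648) = 0 · 1 = 0
Summing: (μ * φ)(648) = 216 + -108 + -72 + 0 + 36 + 0 + 0 + 0 + 0 + 0 + 0 + 0 + 0 + 0 + 0 + 0 + 0 + 0 + 0 + 0 = 72.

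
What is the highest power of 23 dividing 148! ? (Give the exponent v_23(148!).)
v_23(148!) = 6

Legendre's formula: v_p(n!) = Σ_{k ≥ 1} ⌊n / p^k⌋. For p = 23, n = 148, the terms are:
  ⌊148/23^1⌋ = ⌊148/23⌋ = 6
(the next term ⌊148/23^2⌋ = 0, terminating the sum). Summing: v_23(148!) = 6 = 6.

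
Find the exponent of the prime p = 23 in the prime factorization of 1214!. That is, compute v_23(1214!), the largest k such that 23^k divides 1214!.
v_23(1214!) = 54

Legendre's formula: v_p(n!) = Σ_{k ≥ 1} ⌊n / p^k⌋. For p = 23, n = 1214, the terms are:
  ⌊1214/23^1⌋ = ⌊1214/23⌋ = 52
  ⌊1214/23^2⌋ = ⌊1214/529⌋ = 2
(the next term ⌊1214/23^3⌋ = 0, terminating the sum). Summing: v_23(1214!) = 52 + 2 = 54.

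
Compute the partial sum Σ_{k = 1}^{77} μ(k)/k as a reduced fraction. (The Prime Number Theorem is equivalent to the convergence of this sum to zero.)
Σ μ(k)/k = 877316785444551755504875/4072968059924902415062132347

Values of μ(k) for 1 ≤ k ≤ 77: μ(1) = 1, μ(2) = -1, μ(3) = -1, μ(5) = -1, μ(6) = 1, μ(7) = -1, μ(10) = 1, μ(11) = -1, μ(13) = -1, μ(14) = 1, μ(15) = 1, μ(17) = -1, μ(19) = -1, μ(21) = 1, μ(22) = 1, μ(23) = -1, μ(26) = 1, μ(29) = -1, μ(30) = -1, μ(31) = -1, μ(33) = 1, μ(34) = 1, μ(35) = 1, μ(37) = -1, μ(38) = 1, μ(39) = 1, μ(41) = -1, μ(42) = -1, μ(43) = -1, μ(46) = 1, μ(47) = -1, μ(51) = 1, μ(53) = -1, μ(55) = 1, μ(57) = 1, μ(58) = 1, μ(59) = -1, μ(61) = -1, μ(62) = 1, μ(65) = 1, μ(66) = -1, μ(67) = -1, μ(69) = 1, μ(70) = -1, μ(71) = -1, μ(73) = -1, μ(74) = 1, μ(77) = 1, with μ = 0 on non-squarefree integers. Summing μ(k)/k for k where μ(k) ≠ 0 gives 877316785444551755504875/4072968059924902415062132347 ≈ 0.0002. (PNT ⟺ this sum → 0 as n → ∞.)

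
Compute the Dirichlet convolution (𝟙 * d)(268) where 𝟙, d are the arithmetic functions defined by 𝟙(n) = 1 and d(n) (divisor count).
(𝟙 * d)(268) = 18

Divisors of 268: [1, 2, 4, 67, 134, 268]. For each d | 268:
  d = 1: 𝟙(1) · d(268/1) = 1 · 6 = 6
  d = 2: 𝟙(2) · d(268/2) = 1 · 4 = 4
  d = 4: 𝟙(4) · d(268/4) = 1 · 2 = 2
  d = 67: 𝟙(67) · d(268/67) = 1 · 3 = 3
  d = 134: 𝟙(134) · d(268/134) = 1 · 2 = 2
  d = 268: 𝟙(268) · d(268/268) = 1 · 1 = 1
Summing: (𝟙 * d)(268) = 6 + 4 + 2 + 3 + 2 + 1 = 18.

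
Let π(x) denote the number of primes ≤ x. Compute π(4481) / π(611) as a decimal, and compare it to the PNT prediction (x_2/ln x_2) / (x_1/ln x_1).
π(4481)/π(611) = 608/111 ≈ 5.4775;  PNT prediction ≈ 5.5958.

π(611) = 111 and π(4481) = 608, so π(4481)/π(611) ≈ 5.4775. The PNT-predicted ratio is (4481/ln(4481)) / (611/ln(611)) ≈ 5.5958. The two agree to within a few percent, as expected.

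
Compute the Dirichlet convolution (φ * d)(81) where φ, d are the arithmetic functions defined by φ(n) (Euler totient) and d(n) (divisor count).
(φ * d)(81) = 121

Divisors of 81: [1, 3, 9, 27, 81]. For each d | 81:
  d = 1: φ(1) · d(81/1) = 1 · 5 = 5
  d = 3: φ(3) · d(81/3) = 2 · 4 = 8
  d = 9: φ(9) · d(81/9) = 6 · 3 = 18
  d = 27: φ(27) · d(81/27) = 18 · 2 = 36
  d = 81: φ(81) · d(81/81) = 54 · 1 = 54
Summing: (φ * d)(81) = 5 + 8 + 18 + 36 + 54 = 121.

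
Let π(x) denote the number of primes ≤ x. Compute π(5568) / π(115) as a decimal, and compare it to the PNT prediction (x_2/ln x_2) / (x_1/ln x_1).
π(5568)/π(115) = 734/30 ≈ 24.4667;  PNT prediction ≈ 26.6368.

π(115) = 30 and π(5568) = 734, so π(5568)/π(115) ≈ 24.4667. The PNT-predicted ratio is (5568/ln(5568)) / (115/ln(115)) ≈ 26.6368. The two agree to within a few percent, as expected.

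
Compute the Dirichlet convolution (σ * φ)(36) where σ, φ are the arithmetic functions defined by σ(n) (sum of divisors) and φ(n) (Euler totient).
(σ * φ)(36) = 324

Divisors of 36: [1, 2, 3, 4, 6, 9, 12, 18, 36]. For each d | 36:
  d = 1: σ(1) · φ(36/1) = 1 · 12 = 12
  d = 2: σ(2) · φ(36/2) = 3 · 6 = 18
  d = 3: σ(3) · φ(36/3) = 4 · 4 = 16
  d = 4: σ(4) · φ(36/4) = 7 · 6 = 42
  d = 6: σ(6) · φ(36/6) = 12 · 2 = 24
  d = 9: σ(9) · φ(36/9) = 13 · 2 = 26
  d = 12: σ(12) · φ(36/12) = 28 · 2 = 56
  d = 18: σ(18) · φ(36/18) = 39 · 1 = 39
  d = 36: σ(36) · φ(36/36) = 91 · 1 = 91
Summing: (σ * φ)(36) = 12 + 18 + 16 + 42 + 24 + 26 + 56 + 39 + 91 = 324.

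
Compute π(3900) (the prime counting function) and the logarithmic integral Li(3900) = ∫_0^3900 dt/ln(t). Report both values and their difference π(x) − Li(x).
π(3900) = 539;  Li(3900) ≈ 553.29;  π(x) − Li(x) ≈ -14.29.

Direct count of primes ≤ 3900 gives π(3900) = 539. Numerical evaluation of the logarithmic integral gives Li(3900) ≈ 553.29. The difference π(x) − Li(x) ≈ -14.29 is typically negative for small/moderate x (Li(x) overestimates), though Littlewood's theorem shows this sign changes infinitely often.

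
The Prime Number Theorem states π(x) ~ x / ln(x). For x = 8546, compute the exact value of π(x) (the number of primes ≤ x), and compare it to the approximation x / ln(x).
π(8546) = 1066;  x/ln(x) ≈ 943.97;  relative error ≈ 11.45%.

Directly count primes up to 8546: π(8546) = 1066. The PNT approximation gives 8546/ln(8546) ≈ 8546/9.05322 ≈ 943.97. Relative error (π(x) − x/ln(x)) / π(x) ≈ 11.45%; the approximation is known to undercount slightly (Li(x) is a better estimate).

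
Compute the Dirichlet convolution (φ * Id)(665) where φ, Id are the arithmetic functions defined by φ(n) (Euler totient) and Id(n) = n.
(φ * Id)(665) = 4329

Divisors of 665: [1, 5, 7, 19, 35, 95, 133, 665]. For each d | 665:
  d = 1: φ(1) · Id(665/1) = 1 · 665 = 665
  d = 5: φ(5) · Id(665/5) = 4 · 133 = 532
  d = 7: φ(7) · Id(665/7) = 6 · 95 = 570
  d = 19: φ(19) · Id(665/19) = 18 · 35 = 630
  d = 35: φ(35) · Id(665/35) = 24 · 19 = 456
  d = 95: φ(95) · Id(665/95) = 72 · 7 = 504
  d = 133: φ(133) · Id(665/133) = 108 · 5 = 540
  d = 665: φ(665) · Id(665/665) = 432 · 1 = 432
Summing: (φ * Id)(665) = 665 + 532 + 570 + 630 + 456 + 504 + 540 + 432 = 4329.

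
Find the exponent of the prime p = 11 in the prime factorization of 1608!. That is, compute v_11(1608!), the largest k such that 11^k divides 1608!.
v_11(1608!) = 160

Legendre's formula: v_p(n!) = Σ_{k ≥ 1} ⌊n / p^k⌋. For p = 11, n = 1608, the terms are:
  ⌊1608/11^1⌋ = ⌊1608/11⌋ = 146
  ⌊1608/11^2⌋ = ⌊1608/121⌋ = 13
  ⌊1608/11^3⌋ = ⌊1608/1331⌋ = 1
(the next term ⌊1608/11^4⌋ = 0, terminating the sum). Summing: v_11(1608!) = 146 + 13 + 1 = 160.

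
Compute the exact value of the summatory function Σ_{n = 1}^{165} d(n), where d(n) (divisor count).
Σ_{n ≤ 165} d(n) = 872

Compute d(n) for each 1 ≤ n ≤ 165: d(1) = 1, d(2) = 2, d(3) = 2, d(4) = 3, d(5) = 2, d(6) = 4, d(7) = 2, d(8) = 4, d(9) = 3, d(10) = 4, d(11) = 2, d(12) = 6, d(13) = 2, d(14) = 4, d(15) = 4, d(16) = 5, d(17) = 2, d(18) = 6, d(19) = 2, d(20) = 6, d(21) = 4, d(22) = 4, d(23) = 2, d(24) = 8, d(25) = 3, d(26) = 4, d(27) = 4, d(28) = 6, d(29) = 2, d(30) = 8, d(31) = 2, d(32) = 6, d(33) = 4, d(34) = 4, d(35) = 4, d(36) = 9, d(37) = 2, d(38) = 4, d(39) = 4, d(40) = 8, d(41) = 2, d(42) = 8, d(43) = 2, d(44) = 6, d(45) = 6, d(46) = 4, d(47) = 2, d(48) = 10, d(49) = 3, d(50) = 6, d(51) = 4, d(52) = 6, d(53) = 2, d(54) = 8, d(55) = 4, d(56) = 8, d(57) = 4, d(58) = 4, d(59) = 2, d(60) = 12, d(61) = 2, d(62) = 4, d(63) = 6, d(64) = 7, d(65) = 4, d(66) = 8, d(67) = 2, d(68) = 6, d(69) = 4, d(70) = 8, d(71) = 2, d(72) = 12, d(73) = 2, d(74) = 4, d(75) = 6, d(76) = 6, d(77) = 4, d(78) = 8, d(79) = 2, d(80) = 10, d(81) = 5, d(82) = 4, d(83) = 2, d(84) = 12, d(85) = 4, d(86) = 4, d(87) = 4, d(88) = 8, d(89) = 2, d(90) = 12, d(91) = 4, d(92) = 6, d(93) = 4, d(94) = 4, d(95) = 4, d(96) = 12, d(97) = 2, d(98) = 6, d(99) = 6, d(100) = 9, d(101) = 2, d(102) = 8, d(103) = 2, d(104) = 8, d(105) = 8, d(106) = 4, d(107) = 2, d(108) = 12, d(109) = 2, d(110) = 8, d(111) = 4, d(112) = 10, d(113) = 2, d(114) = 8, d(115) = 4, d(116) = 6, d(117) = 6, d(118) = 4, d(119) = 4, d(120) = 16, d(121) = 3, d(122) = 4, d(123) = 4, d(124) = 6, d(125) = 4, d(126) = 12, d(127) = 2, d(128) = 8, d(129) = 4, d(130) = 8, d(131) = 2, d(132) = 12, d(133) = 4, d(134) = 4, d(135) = 8, d(136) = 8, d(137) = 2, d(138) = 8, d(139) = 2, d(140) = 12, d(141) = 4, d(142) = 4, d(143) = 4, d(144) = 15, d(145) = 4, d(146) = 4, d(147) = 6, d(148) = 6, d(149) = 2, d(150) = 12, d(151) = 2, d(152) = 8, d(153) = 6, d(154) = 8, d(155) = 4, d(156) = 12, d(157) = 2, d(158) = 4, d(159) = 4, d(160) = 12, d(161) = 4, d(162) = 10, d(163) = 2, d(164) = 6, d(165) = 8. Summing all 165 values: 872. (Dirichlet's divisor formula: Σ_{n ≤ x} d(n) = x ln(x) + (2γ − 1) x + O(√x). For x = 165, the asymptotic estimate is ≈ 867.96.)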